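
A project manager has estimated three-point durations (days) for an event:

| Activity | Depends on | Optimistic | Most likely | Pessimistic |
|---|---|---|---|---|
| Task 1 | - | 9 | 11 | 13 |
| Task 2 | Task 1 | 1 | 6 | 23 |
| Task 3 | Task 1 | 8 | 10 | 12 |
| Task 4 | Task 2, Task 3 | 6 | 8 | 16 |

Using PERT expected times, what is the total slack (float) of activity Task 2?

te_Task 1 = (9 + 4·11 + 13)/6 = 66/6 = 11
te_Task 2 = (1 + 4·6 + 23)/6 = 48/6 = 8
te_Task 3 = (8 + 4·10 + 12)/6 = 60/6 = 10
te_Task 4 = (6 + 4·8 + 16)/6 = 54/6 = 9

Forward pass:
ES_Task 1 = 0; EF_Task 1 = 11
ES_Task 2 = 11; EF_Task 2 = 11+8 = 19
ES_Task 3 = 11; EF_Task 3 = 11+10 = 21
ES_Task 4 = max(EF_Task 2=19, EF_Task 3=21) = 21; EF_Task 4 = 21+9 = 30
Expected project duration μ = 30 days. Critical path: Task 1 → Task 3 → Task 4.

Backward pass:
LF_Task 4 = 30; LS_Task 4 = 30−9 = 21
LF_Task 3 = LS_Task 4 = 21; LS_Task 3 = 21−10 = 11
LF_Task 2 = LS_Task 4 = 21; LS_Task 2 = 21−8 = 13
LF_Task 1 = min(LS_Task 2=13, LS_Task 3=11) = 11; LS_Task 1 = 11−11 = 0
Slack_Task 2 = LS_Task 2 − ES_Task 2 = 13 − 11 = 2

2 days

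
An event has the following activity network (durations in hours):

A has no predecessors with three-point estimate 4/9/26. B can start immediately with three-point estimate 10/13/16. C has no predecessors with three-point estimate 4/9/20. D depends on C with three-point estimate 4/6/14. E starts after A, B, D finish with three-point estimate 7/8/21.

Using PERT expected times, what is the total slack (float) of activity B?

te_A = (4 + 4·9 + 26)/6 = 66/6 = 11
te_B = (10 + 4·13 + 16)/6 = 78/6 = 13
te_C = (4 + 4·9 + 20)/6 = 60/6 = 10
te_D = (4 + 4·6 + 14)/6 = 42/6 = 7
te_E = (7 + 4·8 + 21)/6 = 60/6 = 10

Forward pass:
ES_A = 0; EF_A = 11
ES_B = 0; EF_B = 13
ES_C = 0; EF_C = 10
ES_D = 10; EF_D = 10+7 = 17
ES_E = max(EF_A=11, EF_B=13, EF_D=17) = 17; EF_E = 17+10 = 27
Expected project duration μ = 27 hours. Critical path: C → D → E.

Backward pass:
LF_E = 27; LS_E = 27−10 = 17
LF_D = LS_E = 17; LS_D = 17−7 = 10
LF_C = LS_D = 10; LS_C = 10−10 = 0
LF_B = LS_E = 17; LS_B = 17−13 = 4
LF_A = LS_E = 17; LS_A = 17−11 = 6
Slack_B = LS_B − ES_B = 4 − 0 = 4

4 hours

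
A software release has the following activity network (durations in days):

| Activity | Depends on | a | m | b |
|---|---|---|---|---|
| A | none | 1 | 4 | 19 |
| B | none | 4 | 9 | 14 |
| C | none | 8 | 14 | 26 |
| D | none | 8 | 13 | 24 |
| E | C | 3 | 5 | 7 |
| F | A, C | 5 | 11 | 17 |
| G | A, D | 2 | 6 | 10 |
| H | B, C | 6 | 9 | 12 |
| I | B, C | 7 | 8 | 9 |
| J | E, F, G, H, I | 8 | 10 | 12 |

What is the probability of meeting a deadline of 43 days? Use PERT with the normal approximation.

0.972

te_A = (1 + 4·4 + 19)/6 = 36/6 = 6; σ²_A = ((19−1)/6)² = 9.000
te_B = (4 + 4·9 + 14)/6 = 54/6 = 9; σ²_B = ((14−4)/6)² = 2.778
te_C = (8 + 4·14 + 26)/6 = 90/6 = 15; σ²_C = ((26−8)/6)² = 9.000
te_D = (8 + 4·13 + 24)/6 = 84/6 = 14; σ²_D = ((24−8)/6)² = 7.111
te_E = (3 + 4·5 + 7)/6 = 30/6 = 5; σ²_E = ((7−3)/6)² = 0.444
te_F = (5 + 4·11 + 17)/6 = 66/6 = 11; σ²_F = ((17−5)/6)² = 4.000
te_G = (2 + 4·6 + 10)/6 = 36/6 = 6; σ²_G = ((10−2)/6)² = 1.778
te_H = (6 + 4·9 + 12)/6 = 54/6 = 9; σ²_H = ((12−6)/6)² = 1.000
te_I = (7 + 4·8 + 9)/6 = 48/6 = 8; σ²_I = ((9−7)/6)² = 0.111
te_J = (8 + 4·10 + 12)/6 = 60/6 = 10; σ²_J = ((12−8)/6)² = 0.444

Forward pass:
ES_A = 0; EF_A = 6
ES_B = 0; EF_B = 9
ES_C = 0; EF_C = 15
ES_D = 0; EF_D = 14
ES_E = 15; EF_E = 15+5 = 20
ES_F = max(EF_A=6, EF_C=15) = 15; EF_F = 15+11 = 26
ES_G = max(EF_A=6, EF_D=14) = 14; EF_G = 14+6 = 20
ES_H = max(EF_B=9, EF_C=15) = 15; EF_H = 15+9 = 24
ES_I = max(EF_B=9, EF_C=15) = 15; EF_I = 15+8 = 23
ES_J = max(EF_E=20, EF_F=26, EF_G=20, EF_H=24, EF_I=23) = 26; EF_J = 26+10 = 36
Expected project duration μ = 36 days. Critical path: C → F → J.

Variance along critical path = 9.000 + 4.000 + 0.444 = 13.444; σ = √13.444 = 3.667 days.
Z = (43 − 36) / 3.667 = 1.909
P(T ≤ 43) = Φ(1.909) ≈ 0.972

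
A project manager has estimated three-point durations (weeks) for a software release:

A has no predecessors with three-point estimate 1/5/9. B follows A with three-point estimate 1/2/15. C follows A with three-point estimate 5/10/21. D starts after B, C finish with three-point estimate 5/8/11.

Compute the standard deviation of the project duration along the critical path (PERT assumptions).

te_A = (1 + 4·5 + 9)/6 = 30/6 = 5; σ²_A = ((9−1)/6)² = 1.778
te_B = (1 + 4·2 + 15)/6 = 24/6 = 4; σ²_B = ((15−1)/6)² = 5.444
te_C = (5 + 4·10 + 21)/6 = 66/6 = 11; σ²_C = ((21−5)/6)² = 7.111
te_D = (5 + 4·8 + 11)/6 = 48/6 = 8; σ²_D = ((11−5)/6)² = 1.000

Forward pass:
ES_A = 0; EF_A = 5
ES_B = 5; EF_B = 5+4 = 9
ES_C = 5; EF_C = 5+11 = 16
ES_D = max(EF_B=9, EF_C=16) = 16; EF_D = 16+8 = 24
Expected project duration μ = 24 weeks. Critical path: A → C → D.

Variance along critical path = 1.778 + 7.111 + 1.000 = 9.889
σ = √9.889 = 3.145 weeks

3.14 weeks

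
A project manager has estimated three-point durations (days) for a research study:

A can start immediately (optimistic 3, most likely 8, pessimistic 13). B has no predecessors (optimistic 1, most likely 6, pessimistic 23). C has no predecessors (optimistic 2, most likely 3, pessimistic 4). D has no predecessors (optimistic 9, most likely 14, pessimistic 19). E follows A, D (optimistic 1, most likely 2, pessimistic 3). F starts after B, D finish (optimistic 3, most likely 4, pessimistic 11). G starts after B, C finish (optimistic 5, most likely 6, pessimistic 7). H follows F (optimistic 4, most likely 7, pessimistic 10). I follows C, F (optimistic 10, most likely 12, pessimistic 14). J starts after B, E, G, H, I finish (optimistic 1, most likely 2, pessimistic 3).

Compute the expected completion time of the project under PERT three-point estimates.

33 days

te_A = (3 + 4·8 + 13)/6 = 48/6 = 8
te_B = (1 + 4·6 + 23)/6 = 48/6 = 8
te_C = (2 + 4·3 + 4)/6 = 18/6 = 3
te_D = (9 + 4·14 + 19)/6 = 84/6 = 14
te_E = (1 + 4·2 + 3)/6 = 12/6 = 2
te_F = (3 + 4·4 + 11)/6 = 30/6 = 5
te_G = (5 + 4·6 + 7)/6 = 36/6 = 6
te_H = (4 + 4·7 + 10)/6 = 42/6 = 7
te_I = (10 + 4·12 + 14)/6 = 72/6 = 12
te_J = (1 + 4·2 + 3)/6 = 12/6 = 2

Forward pass:
ES_A = 0; EF_A = 8
ES_B = 0; EF_B = 8
ES_C = 0; EF_C = 3
ES_D = 0; EF_D = 14
ES_E = max(EF_A=8, EF_D=14) = 14; EF_E = 14+2 = 16
ES_F = max(EF_B=8, EF_D=14) = 14; EF_F = 14+5 = 19
ES_G = max(EF_B=8, EF_C=3) = 8; EF_G = 8+6 = 14
ES_H = 19; EF_H = 19+7 = 26
ES_I = max(EF_C=3, EF_F=19) = 19; EF_I = 19+12 = 31
ES_J = max(EF_B=8, EF_E=16, EF_G=14, EF_H=26, EF_I=31) = 31; EF_J = 31+2 = 33
Expected project duration μ = 33 days. Critical path: D → F → I → J.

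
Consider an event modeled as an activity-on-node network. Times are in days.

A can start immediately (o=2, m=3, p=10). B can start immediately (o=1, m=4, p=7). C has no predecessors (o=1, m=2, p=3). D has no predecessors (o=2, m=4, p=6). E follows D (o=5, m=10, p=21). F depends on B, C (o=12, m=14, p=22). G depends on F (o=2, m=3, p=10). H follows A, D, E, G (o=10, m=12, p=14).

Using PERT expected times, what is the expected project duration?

te_A = (2 + 4·3 + 10)/6 = 24/6 = 4
te_B = (1 + 4·4 + 7)/6 = 24/6 = 4
te_C = (1 + 4·2 + 3)/6 = 12/6 = 2
te_D = (2 + 4·4 + 6)/6 = 24/6 = 4
te_E = (5 + 4·10 + 21)/6 = 66/6 = 11
te_F = (12 + 4·14 + 22)/6 = 90/6 = 15
te_G = (2 + 4·3 + 10)/6 = 24/6 = 4
te_H = (10 + 4·12 + 14)/6 = 72/6 = 12

Forward pass:
ES_A = 0; EF_A = 4
ES_B = 0; EF_B = 4
ES_C = 0; EF_C = 2
ES_D = 0; EF_D = 4
ES_E = 4; EF_E = 4+11 = 15
ES_F = max(EF_B=4, EF_C=2) = 4; EF_F = 4+15 = 19
ES_G = 19; EF_G = 19+4 = 23
ES_H = max(EF_A=4, EF_D=4, EF_E=15, EF_G=23) = 23; EF_H = 23+12 = 35
Expected project duration μ = 35 days. Critical path: B → F → G → H.

35 days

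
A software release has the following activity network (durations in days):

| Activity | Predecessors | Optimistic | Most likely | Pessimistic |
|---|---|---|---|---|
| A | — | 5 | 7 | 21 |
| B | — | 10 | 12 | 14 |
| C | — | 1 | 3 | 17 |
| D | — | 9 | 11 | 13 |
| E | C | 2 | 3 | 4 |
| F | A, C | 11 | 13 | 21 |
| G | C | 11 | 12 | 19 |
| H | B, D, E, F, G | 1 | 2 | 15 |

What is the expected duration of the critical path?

te_A = (5 + 4·7 + 21)/6 = 54/6 = 9
te_B = (10 + 4·12 + 14)/6 = 72/6 = 12
te_C = (1 + 4·3 + 17)/6 = 30/6 = 5
te_D = (9 + 4·11 + 13)/6 = 66/6 = 11
te_E = (2 + 4·3 + 4)/6 = 18/6 = 3
te_F = (11 + 4·13 + 21)/6 = 84/6 = 14
te_G = (11 + 4·12 + 19)/6 = 78/6 = 13
te_H = (1 + 4·2 + 15)/6 = 24/6 = 4

Forward pass:
ES_A = 0; EF_A = 9
ES_B = 0; EF_B = 12
ES_C = 0; EF_C = 5
ES_D = 0; EF_D = 11
ES_E = 5; EF_E = 5+3 = 8
ES_F = max(EF_A=9, EF_C=5) = 9; EF_F = 9+14 = 23
ES_G = 5; EF_G = 5+13 = 18
ES_H = max(EF_B=12, EF_D=11, EF_E=8, EF_F=23, EF_G=18) = 23; EF_H = 23+4 = 27
Expected project duration μ = 27 days. Critical path: A → F → H.

27 days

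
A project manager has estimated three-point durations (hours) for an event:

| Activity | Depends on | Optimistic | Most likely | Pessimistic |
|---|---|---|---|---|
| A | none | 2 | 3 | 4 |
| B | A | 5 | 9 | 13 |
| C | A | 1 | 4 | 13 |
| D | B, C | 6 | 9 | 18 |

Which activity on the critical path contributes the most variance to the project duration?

te_A = (2 + 4·3 + 4)/6 = 18/6 = 3; σ²_A = ((4−2)/6)² = 0.111
te_B = (5 + 4·9 + 13)/6 = 54/6 = 9; σ²_B = ((13−5)/6)² = 1.778
te_C = (1 + 4·4 + 13)/6 = 30/6 = 5; σ²_C = ((13−1)/6)² = 4.000
te_D = (6 + 4·9 + 18)/6 = 60/6 = 10; σ²_D = ((18−6)/6)² = 4.000

Forward pass:
ES_A = 0; EF_A = 3
ES_B = 3; EF_B = 3+9 = 12
ES_C = 3; EF_C = 3+5 = 8
ES_D = max(EF_B=12, EF_C=8) = 12; EF_D = 12+10 = 22
Expected project duration μ = 22 hours. Critical path: A → B → D.

Variances on critical path: σ²_A=0.111, σ²_B=1.778, σ²_D=4.000.
Largest is σ²_D = 4.000.

D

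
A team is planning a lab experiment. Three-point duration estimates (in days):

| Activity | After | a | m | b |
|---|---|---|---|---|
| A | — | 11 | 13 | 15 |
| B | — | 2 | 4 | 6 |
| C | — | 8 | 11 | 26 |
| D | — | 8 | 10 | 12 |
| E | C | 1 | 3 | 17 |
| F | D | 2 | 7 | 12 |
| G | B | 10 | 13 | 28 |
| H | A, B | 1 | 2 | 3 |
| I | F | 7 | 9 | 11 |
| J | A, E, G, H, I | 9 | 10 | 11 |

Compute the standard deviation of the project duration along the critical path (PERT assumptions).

1.94 days

te_A = (11 + 4·13 + 15)/6 = 78/6 = 13; σ²_A = ((15−11)/6)² = 0.444
te_B = (2 + 4·4 + 6)/6 = 24/6 = 4; σ²_B = ((6−2)/6)² = 0.444
te_C = (8 + 4·11 + 26)/6 = 78/6 = 13; σ²_C = ((26−8)/6)² = 9.000
te_D = (8 + 4·10 + 12)/6 = 60/6 = 10; σ²_D = ((12−8)/6)² = 0.444
te_E = (1 + 4·3 + 17)/6 = 30/6 = 5; σ²_E = ((17−1)/6)² = 7.111
te_F = (2 + 4·7 + 12)/6 = 42/6 = 7; σ²_F = ((12−2)/6)² = 2.778
te_G = (10 + 4·13 + 28)/6 = 90/6 = 15; σ²_G = ((28−10)/6)² = 9.000
te_H = (1 + 4·2 + 3)/6 = 12/6 = 2; σ²_H = ((3−1)/6)² = 0.111
te_I = (7 + 4·9 + 11)/6 = 54/6 = 9; σ²_I = ((11−7)/6)² = 0.444
te_J = (9 + 4·10 + 11)/6 = 60/6 = 10; σ²_J = ((11−9)/6)² = 0.111

Forward pass:
ES_A = 0; EF_A = 13
ES_B = 0; EF_B = 4
ES_C = 0; EF_C = 13
ES_D = 0; EF_D = 10
ES_E = 13; EF_E = 13+5 = 18
ES_F = 10; EF_F = 10+7 = 17
ES_G = 4; EF_G = 4+15 = 19
ES_H = max(EF_A=13, EF_B=4) = 13; EF_H = 13+2 = 15
ES_I = 17; EF_I = 17+9 = 26
ES_J = max(EF_A=13, EF_E=18, EF_G=19, EF_H=15, EF_I=26) = 26; EF_J = 26+10 = 36
Expected project duration μ = 36 days. Critical path: D → F → I → J.

Variance along critical path = 0.444 + 2.778 + 0.444 + 0.111 = 3.778
σ = √3.778 = 1.944 days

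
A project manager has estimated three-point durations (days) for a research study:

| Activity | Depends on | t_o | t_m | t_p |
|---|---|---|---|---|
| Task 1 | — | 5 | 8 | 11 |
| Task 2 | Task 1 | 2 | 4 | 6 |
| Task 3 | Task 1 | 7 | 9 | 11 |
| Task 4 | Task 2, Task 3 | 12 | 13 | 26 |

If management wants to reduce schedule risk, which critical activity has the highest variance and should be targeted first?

te_Task 1 = (5 + 4·8 + 11)/6 = 48/6 = 8; σ²_Task 1 = ((11−5)/6)² = 1.000
te_Task 2 = (2 + 4·4 + 6)/6 = 24/6 = 4; σ²_Task 2 = ((6−2)/6)² = 0.444
te_Task 3 = (7 + 4·9 + 11)/6 = 54/6 = 9; σ²_Task 3 = ((11−7)/6)² = 0.444
te_Task 4 = (12 + 4·13 + 26)/6 = 90/6 = 15; σ²_Task 4 = ((26−12)/6)² = 5.444

Forward pass:
ES_Task 1 = 0; EF_Task 1 = 8
ES_Task 2 = 8; EF_Task 2 = 8+4 = 12
ES_Task 3 = 8; EF_Task 3 = 8+9 = 17
ES_Task 4 = max(EF_Task 2=12, EF_Task 3=17) = 17; EF_Task 4 = 17+15 = 32
Expected project duration μ = 32 days. Critical path: Task 1 → Task 3 → Task 4.

Variances on critical path: σ²_Task 1=1.000, σ²_Task 3=0.444, σ²_Task 4=5.444.
Largest is σ²_Task 4 = 5.444.

Task 4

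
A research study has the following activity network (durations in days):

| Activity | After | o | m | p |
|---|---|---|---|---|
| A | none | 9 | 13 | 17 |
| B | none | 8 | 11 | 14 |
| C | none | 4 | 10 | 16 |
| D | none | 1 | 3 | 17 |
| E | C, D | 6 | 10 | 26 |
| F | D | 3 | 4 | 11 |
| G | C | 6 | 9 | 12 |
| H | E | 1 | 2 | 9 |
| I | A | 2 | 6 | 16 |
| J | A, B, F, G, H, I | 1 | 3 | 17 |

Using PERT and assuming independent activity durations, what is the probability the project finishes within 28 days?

te_A = (9 + 4·13 + 17)/6 = 78/6 = 13; σ²_A = ((17−9)/6)² = 1.778
te_B = (8 + 4·11 + 14)/6 = 66/6 = 11; σ²_B = ((14−8)/6)² = 1.000
te_C = (4 + 4·10 + 16)/6 = 60/6 = 10; σ²_C = ((16−4)/6)² = 4.000
te_D = (1 + 4·3 + 17)/6 = 30/6 = 5; σ²_D = ((17−1)/6)² = 7.111
te_E = (6 + 4·10 + 26)/6 = 72/6 = 12; σ²_E = ((26−6)/6)² = 11.111
te_F = (3 + 4·4 + 11)/6 = 30/6 = 5; σ²_F = ((11−3)/6)² = 1.778
te_G = (6 + 4·9 + 12)/6 = 54/6 = 9; σ²_G = ((12−6)/6)² = 1.000
te_H = (1 + 4·2 + 9)/6 = 18/6 = 3; σ²_H = ((9−1)/6)² = 1.778
te_I = (2 + 4·6 + 16)/6 = 42/6 = 7; σ²_I = ((16−2)/6)² = 5.444
te_J = (1 + 4·3 + 17)/6 = 30/6 = 5; σ²_J = ((17−1)/6)² = 7.111

Forward pass:
ES_A = 0; EF_A = 13
ES_B = 0; EF_B = 11
ES_C = 0; EF_C = 10
ES_D = 0; EF_D = 5
ES_E = max(EF_C=10, EF_D=5) = 10; EF_E = 10+12 = 22
ES_F = 5; EF_F = 5+5 = 10
ES_G = 10; EF_G = 10+9 = 19
ES_H = 22; EF_H = 22+3 = 25
ES_I = 13; EF_I = 13+7 = 20
ES_J = max(EF_A=13, EF_B=11, EF_F=10, EF_G=19, EF_H=25, EF_I=20) = 25; EF_J = 25+5 = 30
Expected project duration μ = 30 days. Critical path: C → E → H → J.

Variance along critical path = 4.000 + 11.111 + 1.778 + 7.111 = 24.000; σ = √24.000 = 4.899 days.
Z = (28 − 30) / 4.899 = -0.408
P(T ≤ 28) = Φ(-0.408) ≈ 0.342

0.342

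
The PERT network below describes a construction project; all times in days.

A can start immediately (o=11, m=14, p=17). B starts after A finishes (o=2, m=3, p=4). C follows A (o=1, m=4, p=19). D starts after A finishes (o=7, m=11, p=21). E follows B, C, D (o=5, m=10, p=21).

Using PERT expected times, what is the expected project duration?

37 days

te_A = (11 + 4·14 + 17)/6 = 84/6 = 14
te_B = (2 + 4·3 + 4)/6 = 18/6 = 3
te_C = (1 + 4·4 + 19)/6 = 36/6 = 6
te_D = (7 + 4·11 + 21)/6 = 72/6 = 12
te_E = (5 + 4·10 + 21)/6 = 66/6 = 11

Forward pass:
ES_A = 0; EF_A = 14
ES_B = 14; EF_B = 14+3 = 17
ES_C = 14; EF_C = 14+6 = 20
ES_D = 14; EF_D = 14+12 = 26
ES_E = max(EF_B=17, EF_C=20, EF_D=26) = 26; EF_E = 26+11 = 37
Expected project duration μ = 37 days. Critical path: A → D → E.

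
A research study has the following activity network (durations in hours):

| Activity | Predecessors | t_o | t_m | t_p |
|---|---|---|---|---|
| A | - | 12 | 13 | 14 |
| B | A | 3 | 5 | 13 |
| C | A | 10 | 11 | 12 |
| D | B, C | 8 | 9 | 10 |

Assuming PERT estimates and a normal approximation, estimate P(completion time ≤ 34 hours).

0.958

te_A = (12 + 4·13 + 14)/6 = 78/6 = 13; σ²_A = ((14−12)/6)² = 0.111
te_B = (3 + 4·5 + 13)/6 = 36/6 = 6; σ²_B = ((13−3)/6)² = 2.778
te_C = (10 + 4·11 + 12)/6 = 66/6 = 11; σ²_C = ((12−10)/6)² = 0.111
te_D = (8 + 4·9 + 10)/6 = 54/6 = 9; σ²_D = ((10−8)/6)² = 0.111

Forward pass:
ES_A = 0; EF_A = 13
ES_B = 13; EF_B = 13+6 = 19
ES_C = 13; EF_C = 13+11 = 24
ES_D = max(EF_B=19, EF_C=24) = 24; EF_D = 24+9 = 33
Expected project duration μ = 33 hours. Critical path: A → C → D.

Variance along critical path = 0.111 + 0.111 + 0.111 = 0.333; σ = √0.333 = 0.577 hours.
Z = (34 − 33) / 0.577 = 1.732
P(T ≤ 34) = Φ(1.732) ≈ 0.958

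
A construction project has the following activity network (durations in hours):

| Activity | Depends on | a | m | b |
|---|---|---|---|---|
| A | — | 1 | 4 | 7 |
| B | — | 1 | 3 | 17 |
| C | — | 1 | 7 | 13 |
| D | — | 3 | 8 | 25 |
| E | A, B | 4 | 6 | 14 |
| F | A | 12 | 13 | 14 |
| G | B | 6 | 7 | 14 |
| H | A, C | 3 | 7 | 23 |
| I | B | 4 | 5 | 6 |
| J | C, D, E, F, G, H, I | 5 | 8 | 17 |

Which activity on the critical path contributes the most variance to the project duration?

J

te_A = (1 + 4·4 + 7)/6 = 24/6 = 4; σ²_A = ((7−1)/6)² = 1.000
te_B = (1 + 4·3 + 17)/6 = 30/6 = 5; σ²_B = ((17−1)/6)² = 7.111
te_C = (1 + 4·7 + 13)/6 = 42/6 = 7; σ²_C = ((13−1)/6)² = 4.000
te_D = (3 + 4·8 + 25)/6 = 60/6 = 10; σ²_D = ((25−3)/6)² = 13.444
te_E = (4 + 4·6 + 14)/6 = 42/6 = 7; σ²_E = ((14−4)/6)² = 2.778
te_F = (12 + 4·13 + 14)/6 = 78/6 = 13; σ²_F = ((14−12)/6)² = 0.111
te_G = (6 + 4·7 + 14)/6 = 48/6 = 8; σ²_G = ((14−6)/6)² = 1.778
te_H = (3 + 4·7 + 23)/6 = 54/6 = 9; σ²_H = ((23−3)/6)² = 11.111
te_I = (4 + 4·5 + 6)/6 = 30/6 = 5; σ²_I = ((6−4)/6)² = 0.111
te_J = (5 + 4·8 + 17)/6 = 54/6 = 9; σ²_J = ((17−5)/6)² = 4.000

Forward pass:
ES_A = 0; EF_A = 4
ES_B = 0; EF_B = 5
ES_C = 0; EF_C = 7
ES_D = 0; EF_D = 10
ES_E = max(EF_A=4, EF_B=5) = 5; EF_E = 5+7 = 12
ES_F = 4; EF_F = 4+13 = 17
ES_G = 5; EF_G = 5+8 = 13
ES_H = max(EF_A=4, EF_C=7) = 7; EF_H = 7+9 = 16
ES_I = 5; EF_I = 5+5 = 10
ES_J = max(EF_C=7, EF_D=10, EF_E=12, EF_F=17, EF_G=13, EF_H=16, EF_I=10) = 17; EF_J = 17+9 = 26
Expected project duration μ = 26 hours. Critical path: A → F → J.

Variances on critical path: σ²_A=1.000, σ²_F=0.111, σ²_J=4.000.
Largest is σ²_J = 4.000.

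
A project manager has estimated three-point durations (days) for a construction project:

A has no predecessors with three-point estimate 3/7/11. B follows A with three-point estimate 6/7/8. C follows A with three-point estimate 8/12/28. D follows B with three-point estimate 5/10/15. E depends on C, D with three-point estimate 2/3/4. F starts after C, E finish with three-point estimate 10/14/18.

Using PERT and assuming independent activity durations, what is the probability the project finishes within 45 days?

0.941

te_A = (3 + 4·7 + 11)/6 = 42/6 = 7; σ²_A = ((11−3)/6)² = 1.778
te_B = (6 + 4·7 + 8)/6 = 42/6 = 7; σ²_B = ((8−6)/6)² = 0.111
te_C = (8 + 4·12 + 28)/6 = 84/6 = 14; σ²_C = ((28−8)/6)² = 11.111
te_D = (5 + 4·10 + 15)/6 = 60/6 = 10; σ²_D = ((15−5)/6)² = 2.778
te_E = (2 + 4·3 + 4)/6 = 18/6 = 3; σ²_E = ((4−2)/6)² = 0.111
te_F = (10 + 4·14 + 18)/6 = 84/6 = 14; σ²_F = ((18−10)/6)² = 1.778

Forward pass:
ES_A = 0; EF_A = 7
ES_B = 7; EF_B = 7+7 = 14
ES_C = 7; EF_C = 7+14 = 21
ES_D = 14; EF_D = 14+10 = 24
ES_E = max(EF_C=21, EF_D=24) = 24; EF_E = 24+3 = 27
ES_F = max(EF_C=21, EF_E=27) = 27; EF_F = 27+14 = 41
Expected project duration μ = 41 days. Critical path: A → B → D → E → F.

Variance along critical path = 1.778 + 0.111 + 2.778 + 0.111 + 1.778 = 6.556; σ = √6.556 = 2.560 days.
Z = (45 − 41) / 2.560 = 1.562
P(T ≤ 45) = Φ(1.562) ≈ 0.941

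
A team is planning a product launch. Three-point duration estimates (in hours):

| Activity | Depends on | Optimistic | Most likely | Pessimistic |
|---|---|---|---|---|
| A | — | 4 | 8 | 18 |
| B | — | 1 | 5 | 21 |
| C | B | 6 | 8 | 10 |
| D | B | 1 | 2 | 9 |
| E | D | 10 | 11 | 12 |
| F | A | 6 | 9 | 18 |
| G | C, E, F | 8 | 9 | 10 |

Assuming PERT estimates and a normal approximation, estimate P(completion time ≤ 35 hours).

te_A = (4 + 4·8 + 18)/6 = 54/6 = 9; σ²_A = ((18−4)/6)² = 5.444
te_B = (1 + 4·5 + 21)/6 = 42/6 = 7; σ²_B = ((21−1)/6)² = 11.111
te_C = (6 + 4·8 + 10)/6 = 48/6 = 8; σ²_C = ((10−6)/6)² = 0.444
te_D = (1 + 4·2 + 9)/6 = 18/6 = 3; σ²_D = ((9−1)/6)² = 1.778
te_E = (10 + 4·11 + 12)/6 = 66/6 = 11; σ²_E = ((12−10)/6)² = 0.111
te_F = (6 + 4·9 + 18)/6 = 60/6 = 10; σ²_F = ((18−6)/6)² = 4.000
te_G = (8 + 4·9 + 10)/6 = 54/6 = 9; σ²_G = ((10−8)/6)² = 0.111

Forward pass:
ES_A = 0; EF_A = 9
ES_B = 0; EF_B = 7
ES_C = 7; EF_C = 7+8 = 15
ES_D = 7; EF_D = 7+3 = 10
ES_E = 10; EF_E = 10+11 = 21
ES_F = 9; EF_F = 9+10 = 19
ES_G = max(EF_C=15, EF_E=21, EF_F=19) = 21; EF_G = 21+9 = 30
Expected project duration μ = 30 hours. Critical path: B → D → E → G.

Variance along critical path = 11.111 + 1.778 + 0.111 + 0.111 = 13.111; σ = √13.111 = 3.621 hours.
Z = (35 − 30) / 3.621 = 1.381
P(T ≤ 35) = Φ(1.381) ≈ 0.916

0.916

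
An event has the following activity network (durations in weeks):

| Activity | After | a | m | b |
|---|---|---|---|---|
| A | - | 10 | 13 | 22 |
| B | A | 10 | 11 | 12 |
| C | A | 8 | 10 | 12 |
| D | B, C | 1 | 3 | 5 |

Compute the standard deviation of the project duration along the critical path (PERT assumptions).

te_A = (10 + 4·13 + 22)/6 = 84/6 = 14; σ²_A = ((22−10)/6)² = 4.000
te_B = (10 + 4·11 + 12)/6 = 66/6 = 11; σ²_B = ((12−10)/6)² = 0.111
te_C = (8 + 4·10 + 12)/6 = 60/6 = 10; σ²_C = ((12−8)/6)² = 0.444
te_D = (1 + 4·3 + 5)/6 = 18/6 = 3; σ²_D = ((5−1)/6)² = 0.444

Forward pass:
ES_A = 0; EF_A = 14
ES_B = 14; EF_B = 14+11 = 25
ES_C = 14; EF_C = 14+10 = 24
ES_D = max(EF_B=25, EF_C=24) = 25; EF_D = 25+3 = 28
Expected project duration μ = 28 weeks. Critical path: A → B → D.

Variance along critical path = 4.000 + 0.111 + 0.444 = 4.556
σ = √4.556 = 2.134 weeks

2.13 weeks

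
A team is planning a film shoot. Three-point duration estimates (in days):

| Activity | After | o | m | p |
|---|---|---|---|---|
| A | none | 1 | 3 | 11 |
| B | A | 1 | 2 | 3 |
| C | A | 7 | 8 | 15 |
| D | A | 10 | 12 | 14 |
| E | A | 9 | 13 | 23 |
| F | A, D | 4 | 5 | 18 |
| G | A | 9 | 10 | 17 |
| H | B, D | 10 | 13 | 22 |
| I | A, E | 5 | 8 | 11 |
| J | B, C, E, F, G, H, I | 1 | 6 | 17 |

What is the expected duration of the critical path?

te_A = (1 + 4·3 + 11)/6 = 24/6 = 4
te_B = (1 + 4·2 + 3)/6 = 12/6 = 2
te_C = (7 + 4·8 + 15)/6 = 54/6 = 9
te_D = (10 + 4·12 + 14)/6 = 72/6 = 12
te_E = (9 + 4·13 + 23)/6 = 84/6 = 14
te_F = (4 + 4·5 + 18)/6 = 42/6 = 7
te_G = (9 + 4·10 + 17)/6 = 66/6 = 11
te_H = (10 + 4·13 + 22)/6 = 84/6 = 14
te_I = (5 + 4·8 + 11)/6 = 48/6 = 8
te_J = (1 + 4·6 + 17)/6 = 42/6 = 7

Forward pass:
ES_A = 0; EF_A = 4
ES_B = 4; EF_B = 4+2 = 6
ES_C = 4; EF_C = 4+9 = 13
ES_D = 4; EF_D = 4+12 = 16
ES_E = 4; EF_E = 4+14 = 18
ES_F = max(EF_A=4, EF_D=16) = 16; EF_F = 16+7 = 23
ES_G = 4; EF_G = 4+11 = 15
ES_H = max(EF_B=6, EF_D=16) = 16; EF_H = 16+14 = 30
ES_I = max(EF_A=4, EF_E=18) = 18; EF_I = 18+8 = 26
ES_J = max(EF_B=6, EF_C=13, EF_E=18, EF_F=23, EF_G=15, EF_H=30, EF_I=26) = 30; EF_J = 30+7 = 37
Expected project duration μ = 37 days. Critical path: A → D → H → J.

37 days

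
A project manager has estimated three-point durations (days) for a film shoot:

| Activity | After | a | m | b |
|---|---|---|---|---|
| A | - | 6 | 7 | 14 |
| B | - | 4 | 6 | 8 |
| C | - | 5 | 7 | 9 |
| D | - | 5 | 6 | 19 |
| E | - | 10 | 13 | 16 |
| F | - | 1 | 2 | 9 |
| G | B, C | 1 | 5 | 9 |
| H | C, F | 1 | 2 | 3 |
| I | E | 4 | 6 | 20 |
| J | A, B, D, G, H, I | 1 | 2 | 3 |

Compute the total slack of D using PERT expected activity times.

13 days

te_A = (6 + 4·7 + 14)/6 = 48/6 = 8
te_B = (4 + 4·6 + 8)/6 = 36/6 = 6
te_C = (5 + 4·7 + 9)/6 = 42/6 = 7
te_D = (5 + 4·6 + 19)/6 = 48/6 = 8
te_E = (10 + 4·13 + 16)/6 = 78/6 = 13
te_F = (1 + 4·2 + 9)/6 = 18/6 = 3
te_G = (1 + 4·5 + 9)/6 = 30/6 = 5
te_H = (1 + 4·2 + 3)/6 = 12/6 = 2
te_I = (4 + 4·6 + 20)/6 = 48/6 = 8
te_J = (1 + 4·2 + 3)/6 = 12/6 = 2

Forward pass:
ES_A = 0; EF_A = 8
ES_B = 0; EF_B = 6
ES_C = 0; EF_C = 7
ES_D = 0; EF_D = 8
ES_E = 0; EF_E = 13
ES_F = 0; EF_F = 3
ES_G = max(EF_B=6, EF_C=7) = 7; EF_G = 7+5 = 12
ES_H = max(EF_C=7, EF_F=3) = 7; EF_H = 7+2 = 9
ES_I = 13; EF_I = 13+8 = 21
ES_J = max(EF_A=8, EF_B=6, EF_D=8, EF_G=12, EF_H=9, EF_I=21) = 21; EF_J = 21+2 = 23
Expected project duration μ = 23 days. Critical path: E → I → J.

Backward pass:
LF_J = 23; LS_J = 23−2 = 21
LF_I = LS_J = 21; LS_I = 21−8 = 13
LF_H = LS_J = 21; LS_H = 21−2 = 19
LF_G = LS_J = 21; LS_G = 21−5 = 16
LF_F = LS_H = 19; LS_F = 19−3 = 16
LF_E = LS_I = 13; LS_E = 13−13 = 0
LF_D = LS_J = 21; LS_D = 21−8 = 13
LF_C = min(LS_G=16, LS_H=19) = 16; LS_C = 16−7 = 9
LF_B = min(LS_G=16, LS_J=21) = 16; LS_B = 16−6 = 10
LF_A = LS_J = 21; LS_A = 21−8 = 13
Slack_D = LS_D − ES_D = 13 − 0 = 13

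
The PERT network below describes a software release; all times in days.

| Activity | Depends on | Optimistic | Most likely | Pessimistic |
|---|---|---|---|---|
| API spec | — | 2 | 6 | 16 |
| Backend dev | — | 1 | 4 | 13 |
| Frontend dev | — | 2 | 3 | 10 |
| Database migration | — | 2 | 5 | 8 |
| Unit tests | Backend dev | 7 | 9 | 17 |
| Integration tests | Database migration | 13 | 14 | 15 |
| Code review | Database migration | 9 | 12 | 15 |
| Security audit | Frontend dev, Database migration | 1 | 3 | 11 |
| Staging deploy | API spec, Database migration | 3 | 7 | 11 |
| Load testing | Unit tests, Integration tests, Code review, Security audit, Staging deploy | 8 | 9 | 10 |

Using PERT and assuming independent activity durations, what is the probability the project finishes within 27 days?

0.183

te_API spec = (2 + 4·6 + 16)/6 = 42/6 = 7; σ²_API spec = ((16−2)/6)² = 5.444
te_Backend dev = (1 + 4·4 + 13)/6 = 30/6 = 5; σ²_Backend dev = ((13−1)/6)² = 4.000
te_Frontend dev = (2 + 4·3 + 10)/6 = 24/6 = 4; σ²_Frontend dev = ((10−2)/6)² = 1.778
te_Database migration = (2 + 4·5 + 8)/6 = 30/6 = 5; σ²_Database migration = ((8−2)/6)² = 1.000
te_Unit tests = (7 + 4·9 + 17)/6 = 60/6 = 10; σ²_Unit tests = ((17−7)/6)² = 2.778
te_Integration tests = (13 + 4·14 + 15)/6 = 84/6 = 14; σ²_Integration tests = ((15−13)/6)² = 0.111
te_Code review = (9 + 4·12 + 15)/6 = 72/6 = 12; σ²_Code review = ((15−9)/6)² = 1.000
te_Security audit = (1 + 4·3 + 11)/6 = 24/6 = 4; σ²_Security audit = ((11−1)/6)² = 2.778
te_Staging deploy = (3 + 4·7 + 11)/6 = 42/6 = 7; σ²_Staging deploy = ((11−3)/6)² = 1.778
te_Load testing = (8 + 4·9 + 10)/6 = 54/6 = 9; σ²_Load testing = ((10−8)/6)² = 0.111

Forward pass:
ES_API spec = 0; EF_API spec = 7
ES_Backend dev = 0; EF_Backend dev = 5
ES_Frontend dev = 0; EF_Frontend dev = 4
ES_Database migration = 0; EF_Database migration = 5
ES_Unit tests = 5; EF_Unit tests = 5+10 = 15
ES_Integration tests = 5; EF_Integration tests = 5+14 = 19
ES_Code review = 5; EF_Code review = 5+12 = 17
ES_Security audit = max(EF_Frontend dev=4, EF_Database migration=5) = 5; EF_Security audit = 5+4 = 9
ES_Staging deploy = max(EF_API spec=7, EF_Database migration=5) = 7; EF_Staging deploy = 7+7 = 14
ES_Load testing = max(EF_Unit tests=15, EF_Integration tests=19, EF_Code review=17, EF_Security audit=9, EF_Staging deploy=14) = 19; EF_Load testing = 19+9 = 28
Expected project duration μ = 28 days. Critical path: Database migration → Integration tests → Load testing.

Variance along critical path = 1.000 + 0.111 + 0.111 = 1.222; σ = √1.222 = 1.106 days.
Z = (27 − 28) / 1.106 = -0.905
P(T ≤ 27) = Φ(-0.905) ≈ 0.183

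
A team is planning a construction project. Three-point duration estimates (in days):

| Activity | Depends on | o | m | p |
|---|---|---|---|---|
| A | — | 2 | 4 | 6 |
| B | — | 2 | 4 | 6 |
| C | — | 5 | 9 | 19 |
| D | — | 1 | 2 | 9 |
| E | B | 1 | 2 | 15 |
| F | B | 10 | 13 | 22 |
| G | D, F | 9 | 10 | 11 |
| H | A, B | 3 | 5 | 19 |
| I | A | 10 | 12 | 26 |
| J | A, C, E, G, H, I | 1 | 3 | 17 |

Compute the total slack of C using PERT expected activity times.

te_A = (2 + 4·4 + 6)/6 = 24/6 = 4
te_B = (2 + 4·4 + 6)/6 = 24/6 = 4
te_C = (5 + 4·9 + 19)/6 = 60/6 = 10
te_D = (1 + 4·2 + 9)/6 = 18/6 = 3
te_E = (1 + 4·2 + 15)/6 = 24/6 = 4
te_F = (10 + 4·13 + 22)/6 = 84/6 = 14
te_G = (9 + 4·10 + 11)/6 = 60/6 = 10
te_H = (3 + 4·5 + 19)/6 = 42/6 = 7
te_I = (10 + 4·12 + 26)/6 = 84/6 = 14
te_J = (1 + 4·3 + 17)/6 = 30/6 = 5

Forward pass:
ES_A = 0; EF_A = 4
ES_B = 0; EF_B = 4
ES_C = 0; EF_C = 10
ES_D = 0; EF_D = 3
ES_E = 4; EF_E = 4+4 = 8
ES_F = 4; EF_F = 4+14 = 18
ES_G = max(EF_D=3, EF_F=18) = 18; EF_G = 18+10 = 28
ES_H = max(EF_A=4, EF_B=4) = 4; EF_H = 4+7 = 11
ES_I = 4; EF_I = 4+14 = 18
ES_J = max(EF_A=4, EF_C=10, EF_E=8, EF_G=28, EF_H=11, EF_I=18) = 28; EF_J = 28+5 = 33
Expected project duration μ = 33 days. Critical path: B → F → G → J.

Backward pass:
LF_J = 33; LS_J = 33−5 = 28
LF_I = LS_J = 28; LS_I = 28−14 = 14
LF_H = LS_J = 28; LS_H = 28−7 = 21
LF_G = LS_J = 28; LS_G = 28−10 = 18
LF_F = LS_G = 18; LS_F = 18−14 = 4
LF_E = LS_J = 28; LS_E = 28−4 = 24
LF_D = LS_G = 18; LS_D = 18−3 = 15
LF_C = LS_J = 28; LS_C = 28−10 = 18
LF_B = min(LS_E=24, LS_F=4, LS_H=21) = 4; LS_B = 4−4 = 0
LF_A = min(LS_H=21, LS_I=14, LS_J=28) = 14; LS_A = 14−4 = 10
Slack_C = LS_C − ES_C = 18 − 0 = 18

18 days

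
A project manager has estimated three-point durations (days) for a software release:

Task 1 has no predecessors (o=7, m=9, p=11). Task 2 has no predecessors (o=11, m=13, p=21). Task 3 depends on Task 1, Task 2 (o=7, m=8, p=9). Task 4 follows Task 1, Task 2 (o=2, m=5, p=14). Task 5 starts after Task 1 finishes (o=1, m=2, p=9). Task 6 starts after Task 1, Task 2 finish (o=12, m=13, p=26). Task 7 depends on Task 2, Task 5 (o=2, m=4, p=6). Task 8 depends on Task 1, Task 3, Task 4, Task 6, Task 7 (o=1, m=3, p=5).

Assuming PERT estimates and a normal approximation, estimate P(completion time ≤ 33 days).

0.633

te_Task 1 = (7 + 4·9 + 11)/6 = 54/6 = 9; σ²_Task 1 = ((11−7)/6)² = 0.444
te_Task 2 = (11 + 4·13 + 21)/6 = 84/6 = 14; σ²_Task 2 = ((21−11)/6)² = 2.778
te_Task 3 = (7 + 4·8 + 9)/6 = 48/6 = 8; σ²_Task 3 = ((9−7)/6)² = 0.111
te_Task 4 = (2 + 4·5 + 14)/6 = 36/6 = 6; σ²_Task 4 = ((14−2)/6)² = 4.000
te_Task 5 = (1 + 4·2 + 9)/6 = 18/6 = 3; σ²_Task 5 = ((9−1)/6)² = 1.778
te_Task 6 = (12 + 4·13 + 26)/6 = 90/6 = 15; σ²_Task 6 = ((26−12)/6)² = 5.444
te_Task 7 = (2 + 4·4 + 6)/6 = 24/6 = 4; σ²_Task 7 = ((6−2)/6)² = 0.444
te_Task 8 = (1 + 4·3 + 5)/6 = 18/6 = 3; σ²_Task 8 = ((5−1)/6)² = 0.444

Forward pass:
ES_Task 1 = 0; EF_Task 1 = 9
ES_Task 2 = 0; EF_Task 2 = 14
ES_Task 3 = max(EF_Task 1=9, EF_Task 2=14) = 14; EF_Task 3 = 14+8 = 22
ES_Task 4 = max(EF_Task 1=9, EF_Task 2=14) = 14; EF_Task 4 = 14+6 = 20
ES_Task 5 = 9; EF_Task 5 = 9+3 = 12
ES_Task 6 = max(EF_Task 1=9, EF_Task 2=14) = 14; EF_Task 6 = 14+15 = 29
ES_Task 7 = max(EF_Task 2=14, EF_Task 5=12) = 14; EF_Task 7 = 14+4 = 18
ES_Task 8 = max(EF_Task 1=9, EF_Task 3=22, EF_Task 4=20, EF_Task 6=29, EF_Task 7=18) = 29; EF_Task 8 = 29+3 = 32
Expected project duration μ = 32 days. Critical path: Task 2 → Task 6 → Task 8.

Variance along critical path = 2.778 + 5.444 + 0.444 = 8.667; σ = √8.667 = 2.944 days.
Z = (33 − 32) / 2.944 = 0.340
P(T ≤ 33) = Φ(0.340) ≈ 0.633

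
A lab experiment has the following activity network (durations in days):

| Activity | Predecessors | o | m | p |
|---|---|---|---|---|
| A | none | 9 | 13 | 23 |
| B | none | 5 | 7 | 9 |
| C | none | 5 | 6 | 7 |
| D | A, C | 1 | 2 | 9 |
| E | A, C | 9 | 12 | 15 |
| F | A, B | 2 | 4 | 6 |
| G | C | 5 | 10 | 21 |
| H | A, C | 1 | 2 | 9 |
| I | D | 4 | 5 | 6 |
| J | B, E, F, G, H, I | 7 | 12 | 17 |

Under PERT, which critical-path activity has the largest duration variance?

A

te_A = (9 + 4·13 + 23)/6 = 84/6 = 14; σ²_A = ((23−9)/6)² = 5.444
te_B = (5 + 4·7 + 9)/6 = 42/6 = 7; σ²_B = ((9−5)/6)² = 0.444
te_C = (5 + 4·6 + 7)/6 = 36/6 = 6; σ²_C = ((7−5)/6)² = 0.111
te_D = (1 + 4·2 + 9)/6 = 18/6 = 3; σ²_D = ((9−1)/6)² = 1.778
te_E = (9 + 4·12 + 15)/6 = 72/6 = 12; σ²_E = ((15−9)/6)² = 1.000
te_F = (2 + 4·4 + 6)/6 = 24/6 = 4; σ²_F = ((6−2)/6)² = 0.444
te_G = (5 + 4·10 + 21)/6 = 66/6 = 11; σ²_G = ((21−5)/6)² = 7.111
te_H = (1 + 4·2 + 9)/6 = 18/6 = 3; σ²_H = ((9−1)/6)² = 1.778
te_I = (4 + 4·5 + 6)/6 = 30/6 = 5; σ²_I = ((6−4)/6)² = 0.111
te_J = (7 + 4·12 + 17)/6 = 72/6 = 12; σ²_J = ((17−7)/6)² = 2.778

Forward pass:
ES_A = 0; EF_A = 14
ES_B = 0; EF_B = 7
ES_C = 0; EF_C = 6
ES_D = max(EF_A=14, EF_C=6) = 14; EF_D = 14+3 = 17
ES_E = max(EF_A=14, EF_C=6) = 14; EF_E = 14+12 = 26
ES_F = max(EF_A=14, EF_B=7) = 14; EF_F = 14+4 = 18
ES_G = 6; EF_G = 6+11 = 17
ES_H = max(EF_A=14, EF_C=6) = 14; EF_H = 14+3 = 17
ES_I = 17; EF_I = 17+5 = 22
ES_J = max(EF_B=7, EF_E=26, EF_F=18, EF_G=17, EF_H=17, EF_I=22) = 26; EF_J = 26+12 = 38
Expected project duration μ = 38 days. Critical path: A → E → J.

Variances on critical path: σ²_A=5.444, σ²_E=1.000, σ²_J=2.778.
Largest is σ²_A = 5.444.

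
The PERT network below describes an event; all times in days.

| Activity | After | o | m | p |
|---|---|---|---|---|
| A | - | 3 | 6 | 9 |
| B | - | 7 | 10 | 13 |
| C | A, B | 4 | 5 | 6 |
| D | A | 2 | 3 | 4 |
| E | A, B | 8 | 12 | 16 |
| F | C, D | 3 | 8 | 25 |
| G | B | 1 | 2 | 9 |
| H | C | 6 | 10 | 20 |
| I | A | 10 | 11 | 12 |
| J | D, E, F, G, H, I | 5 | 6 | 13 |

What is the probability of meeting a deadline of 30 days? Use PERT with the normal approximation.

0.149

te_A = (3 + 4·6 + 9)/6 = 36/6 = 6; σ²_A = ((9−3)/6)² = 1.000
te_B = (7 + 4·10 + 13)/6 = 60/6 = 10; σ²_B = ((13−7)/6)² = 1.000
te_C = (4 + 4·5 + 6)/6 = 30/6 = 5; σ²_C = ((6−4)/6)² = 0.111
te_D = (2 + 4·3 + 4)/6 = 18/6 = 3; σ²_D = ((4−2)/6)² = 0.111
te_E = (8 + 4·12 + 16)/6 = 72/6 = 12; σ²_E = ((16−8)/6)² = 1.778
te_F = (3 + 4·8 + 25)/6 = 60/6 = 10; σ²_F = ((25−3)/6)² = 13.444
te_G = (1 + 4·2 + 9)/6 = 18/6 = 3; σ²_G = ((9−1)/6)² = 1.778
te_H = (6 + 4·10 + 20)/6 = 66/6 = 11; σ²_H = ((20−6)/6)² = 5.444
te_I = (10 + 4·11 + 12)/6 = 66/6 = 11; σ²_I = ((12−10)/6)² = 0.111
te_J = (5 + 4·6 + 13)/6 = 42/6 = 7; σ²_J = ((13−5)/6)² = 1.778

Forward pass:
ES_A = 0; EF_A = 6
ES_B = 0; EF_B = 10
ES_C = max(EF_A=6, EF_B=10) = 10; EF_C = 10+5 = 15
ES_D = 6; EF_D = 6+3 = 9
ES_E = max(EF_A=6, EF_B=10) = 10; EF_E = 10+12 = 22
ES_F = max(EF_C=15, EF_D=9) = 15; EF_F = 15+10 = 25
ES_G = 10; EF_G = 10+3 = 13
ES_H = 15; EF_H = 15+11 = 26
ES_I = 6; EF_I = 6+11 = 17
ES_J = max(EF_D=9, EF_E=22, EF_F=25, EF_G=13, EF_H=26, EF_I=17) = 26; EF_J = 26+7 = 33
Expected project duration μ = 33 days. Critical path: B → C → H → J.

Variance along critical path = 1.000 + 0.111 + 5.444 + 1.778 = 8.333; σ = √8.333 = 2.887 days.
Z = (30 − 33) / 2.887 = -1.039
P(T ≤ 30) = Φ(-1.039) ≈ 0.149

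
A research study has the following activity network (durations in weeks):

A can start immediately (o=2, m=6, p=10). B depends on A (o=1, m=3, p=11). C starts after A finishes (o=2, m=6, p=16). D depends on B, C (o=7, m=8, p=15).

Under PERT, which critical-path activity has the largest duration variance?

C

te_A = (2 + 4·6 + 10)/6 = 36/6 = 6; σ²_A = ((10−2)/6)² = 1.778
te_B = (1 + 4·3 + 11)/6 = 24/6 = 4; σ²_B = ((11−1)/6)² = 2.778
te_C = (2 + 4·6 + 16)/6 = 42/6 = 7; σ²_C = ((16−2)/6)² = 5.444
te_D = (7 + 4·8 + 15)/6 = 54/6 = 9; σ²_D = ((15−7)/6)² = 1.778

Forward pass:
ES_A = 0; EF_A = 6
ES_B = 6; EF_B = 6+4 = 10
ES_C = 6; EF_C = 6+7 = 13
ES_D = max(EF_B=10, EF_C=13) = 13; EF_D = 13+9 = 22
Expected project duration μ = 22 weeks. Critical path: A → C → D.

Variances on critical path: σ²_A=1.778, σ²_C=5.444, σ²_D=1.778.
Largest is σ²_C = 5.444.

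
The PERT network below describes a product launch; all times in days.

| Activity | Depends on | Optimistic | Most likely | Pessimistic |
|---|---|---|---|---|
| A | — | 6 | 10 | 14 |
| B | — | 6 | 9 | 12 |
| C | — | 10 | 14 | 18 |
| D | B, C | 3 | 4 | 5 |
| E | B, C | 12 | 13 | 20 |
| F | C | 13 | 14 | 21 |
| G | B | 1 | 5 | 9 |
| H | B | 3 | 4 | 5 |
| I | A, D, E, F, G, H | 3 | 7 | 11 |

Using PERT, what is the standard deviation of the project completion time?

te_A = (6 + 4·10 + 14)/6 = 60/6 = 10; σ²_A = ((14−6)/6)² = 1.778
te_B = (6 + 4·9 + 12)/6 = 54/6 = 9; σ²_B = ((12−6)/6)² = 1.000
te_C = (10 + 4·14 + 18)/6 = 84/6 = 14; σ²_C = ((18−10)/6)² = 1.778
te_D = (3 + 4·4 + 5)/6 = 24/6 = 4; σ²_D = ((5−3)/6)² = 0.111
te_E = (12 + 4·13 + 20)/6 = 84/6 = 14; σ²_E = ((20−12)/6)² = 1.778
te_F = (13 + 4·14 + 21)/6 = 90/6 = 15; σ²_F = ((21−13)/6)² = 1.778
te_G = (1 + 4·5 + 9)/6 = 30/6 = 5; σ²_G = ((9−1)/6)² = 1.778
te_H = (3 + 4·4 + 5)/6 = 24/6 = 4; σ²_H = ((5−3)/6)² = 0.111
te_I = (3 + 4·7 + 11)/6 = 42/6 = 7; σ²_I = ((11−3)/6)² = 1.778

Forward pass:
ES_A = 0; EF_A = 10
ES_B = 0; EF_B = 9
ES_C = 0; EF_C = 14
ES_D = max(EF_B=9, EF_C=14) = 14; EF_D = 14+4 = 18
ES_E = max(EF_B=9, EF_C=14) = 14; EF_E = 14+14 = 28
ES_F = 14; EF_F = 14+15 = 29
ES_G = 9; EF_G = 9+5 = 14
ES_H = 9; EF_H = 9+4 = 13
ES_I = max(EF_A=10, EF_D=18, EF_E=28, EF_F=29, EF_G=14, EF_H=13) = 29; EF_I = 29+7 = 36
Expected project duration μ = 36 days. Critical path: C → F → I.

Variance along critical path = 1.778 + 1.778 + 1.778 = 5.333
σ = √5.333 = 2.309 days

2.31 days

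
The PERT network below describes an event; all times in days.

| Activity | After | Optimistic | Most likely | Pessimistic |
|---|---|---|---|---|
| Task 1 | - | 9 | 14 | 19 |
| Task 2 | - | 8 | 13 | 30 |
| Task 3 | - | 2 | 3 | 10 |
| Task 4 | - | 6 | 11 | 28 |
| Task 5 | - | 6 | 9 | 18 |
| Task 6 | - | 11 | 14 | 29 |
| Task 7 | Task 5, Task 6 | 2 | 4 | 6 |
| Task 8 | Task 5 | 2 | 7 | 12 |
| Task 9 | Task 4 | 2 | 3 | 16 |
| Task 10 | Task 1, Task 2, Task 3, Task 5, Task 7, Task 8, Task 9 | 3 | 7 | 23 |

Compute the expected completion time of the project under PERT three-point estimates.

te_Task 1 = (9 + 4·14 + 19)/6 = 84/6 = 14
te_Task 2 = (8 + 4·13 + 30)/6 = 90/6 = 15
te_Task 3 = (2 + 4·3 + 10)/6 = 24/6 = 4
te_Task 4 = (6 + 4·11 + 28)/6 = 78/6 = 13
te_Task 5 = (6 + 4·9 + 18)/6 = 60/6 = 10
te_Task 6 = (11 + 4·14 + 29)/6 = 96/6 = 16
te_Task 7 = (2 + 4·4 + 6)/6 = 24/6 = 4
te_Task 8 = (2 + 4·7 + 12)/6 = 42/6 = 7
te_Task 9 = (2 + 4·3 + 16)/6 = 30/6 = 5
te_Task 10 = (3 + 4·7 + 23)/6 = 54/6 = 9

Forward pass:
ES_Task 1 = 0; EF_Task 1 = 14
ES_Task 2 = 0; EF_Task 2 = 15
ES_Task 3 = 0; EF_Task 3 = 4
ES_Task 4 = 0; EF_Task 4 = 13
ES_Task 5 = 0; EF_Task 5 = 10
ES_Task 6 = 0; EF_Task 6 = 16
ES_Task 7 = max(EF_Task 5=10, EF_Task 6=16) = 16; EF_Task 7 = 16+4 = 20
ES_Task 8 = 10; EF_Task 8 = 10+7 = 17
ES_Task 9 = 13; EF_Task 9 = 13+5 = 18
ES_Task 10 = max(EF_Task 1=14, EF_Task 2=15, EF_Task 3=4, EF_Task 5=10, EF_Task 7=20, EF_Task 8=17, EF_Task 9=18) = 20; EF_Task 10 = 20+9 = 29
Expected project duration μ = 29 days. Critical path: Task 6 → Task 7 → Task 10.

29 days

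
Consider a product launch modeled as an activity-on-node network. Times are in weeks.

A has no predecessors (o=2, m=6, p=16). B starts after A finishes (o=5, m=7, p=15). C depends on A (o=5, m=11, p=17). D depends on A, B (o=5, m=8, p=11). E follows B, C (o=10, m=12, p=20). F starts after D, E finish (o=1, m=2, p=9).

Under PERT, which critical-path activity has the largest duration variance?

A

te_A = (2 + 4·6 + 16)/6 = 42/6 = 7; σ²_A = ((16−2)/6)² = 5.444
te_B = (5 + 4·7 + 15)/6 = 48/6 = 8; σ²_B = ((15−5)/6)² = 2.778
te_C = (5 + 4·11 + 17)/6 = 66/6 = 11; σ²_C = ((17−5)/6)² = 4.000
te_D = (5 + 4·8 + 11)/6 = 48/6 = 8; σ²_D = ((11−5)/6)² = 1.000
te_E = (10 + 4·12 + 20)/6 = 78/6 = 13; σ²_E = ((20−10)/6)² = 2.778
te_F = (1 + 4·2 + 9)/6 = 18/6 = 3; σ²_F = ((9−1)/6)² = 1.778

Forward pass:
ES_A = 0; EF_A = 7
ES_B = 7; EF_B = 7+8 = 15
ES_C = 7; EF_C = 7+11 = 18
ES_D = max(EF_A=7, EF_B=15) = 15; EF_D = 15+8 = 23
ES_E = max(EF_B=15, EF_C=18) = 18; EF_E = 18+13 = 31
ES_F = max(EF_D=23, EF_E=31) = 31; EF_F = 31+3 = 34
Expected project duration μ = 34 weeks. Critical path: A → C → E → F.

Variances on critical path: σ²_A=5.444, σ²_C=4.000, σ²_E=2.778, σ²_F=1.778.
Largest is σ²_A = 5.444.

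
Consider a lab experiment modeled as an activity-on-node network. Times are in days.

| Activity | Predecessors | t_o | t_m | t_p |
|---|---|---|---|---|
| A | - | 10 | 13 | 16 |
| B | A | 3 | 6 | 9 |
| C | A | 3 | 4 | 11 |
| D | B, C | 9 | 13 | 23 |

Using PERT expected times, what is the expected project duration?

te_A = (10 + 4·13 + 16)/6 = 78/6 = 13
te_B = (3 + 4·6 + 9)/6 = 36/6 = 6
te_C = (3 + 4·4 + 11)/6 = 30/6 = 5
te_D = (9 + 4·13 + 23)/6 = 84/6 = 14

Forward pass:
ES_A = 0; EF_A = 13
ES_B = 13; EF_B = 13+6 = 19
ES_C = 13; EF_C = 13+5 = 18
ES_D = max(EF_B=19, EF_C=18) = 19; EF_D = 19+14 = 33
Expected project duration μ = 33 days. Critical path: A → B → D.

33 days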